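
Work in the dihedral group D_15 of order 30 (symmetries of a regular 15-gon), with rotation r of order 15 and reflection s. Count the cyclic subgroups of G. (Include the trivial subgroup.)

19

Group the elements of G by the cyclic subgroup they generate; each cyclic subgroup of order d accounts for φ(d) elements.
Cyclic subgroups by order — order 1: 1; order 2: 15; order 3: 1; order 5: 1; order 15: 1.
Total: 19.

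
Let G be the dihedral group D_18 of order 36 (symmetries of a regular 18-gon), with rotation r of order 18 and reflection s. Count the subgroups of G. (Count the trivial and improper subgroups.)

|G| = 36, so by Lagrange every subgroup order divides 36. Divisors: 1, 2, 3, 4, 6, 9, 12, 18, 36.
Subgroups by order — order 1: 1; order 2: 19; order 3: 1; order 4: 9; order 6: 7; order 9: 1; order 12: 3; order 18: 3; order 36: 1.
Total: 1 + 19 + 1 + 9 + 7 + 1 + 3 + 3 + 1 = 45.

45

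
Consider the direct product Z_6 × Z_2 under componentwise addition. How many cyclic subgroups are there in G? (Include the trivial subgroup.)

Group the elements of G by the cyclic subgroup they generate; each cyclic subgroup of order d accounts for φ(d) elements.
Cyclic subgroups by order — order 1: 1; order 2: 3; order 3: 1; order 6: 3.
Total: 8.

8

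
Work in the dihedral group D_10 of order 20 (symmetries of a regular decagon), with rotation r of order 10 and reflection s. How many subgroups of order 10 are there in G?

|G| = 20 and 10 | 20, so subgroups of order 10 are possible by Lagrange.
The subgroups of order 10 are: {e, r, r^2, r^3, r^4, r^5, r^6, r^7, r^8, r^9}; {e, r^2, r^4, r^6, r^8, s, r^2s, r^4s, r^6s, r^8s}; {e, r^2, r^4, r^6, r^8, rs, r^3s, r^5s, r^7s, r^9s}.
So G has 3 subgroups of order 10.

3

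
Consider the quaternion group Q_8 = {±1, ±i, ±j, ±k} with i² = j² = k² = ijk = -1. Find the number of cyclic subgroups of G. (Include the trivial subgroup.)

A cyclic subgroup of order d is generated by each of its φ(d) elements of order d, so the cyclic subgroups of order d number (#elements of order d)/φ(d).
Cyclic subgroups by order — order 1: 1; order 2: 1; order 4: 3.
Total: 5.

5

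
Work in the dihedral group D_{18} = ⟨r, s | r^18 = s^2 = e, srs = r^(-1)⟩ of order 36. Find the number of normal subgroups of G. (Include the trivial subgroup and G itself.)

9

G has 45 subgroups. Checking conjugation-invariance by order — order 1: 1/1 normal; order 2: 1/19 normal; order 3: 1/1 normal; order 4: 0/9 normal; order 6: 1/7 normal; order 9: 1/1 normal; order 12: 0/3 normal; order 18: 3/3 normal; order 36: 1/1 normal.
Total normal subgroups: 9.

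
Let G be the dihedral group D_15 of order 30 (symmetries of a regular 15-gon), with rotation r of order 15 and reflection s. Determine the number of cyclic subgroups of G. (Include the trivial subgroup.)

Group the elements of G by the cyclic subgroup they generate; each cyclic subgroup of order d accounts for φ(d) elements.
Cyclic subgroups by order — order 1: 1; order 2: 15; order 3: 1; order 5: 1; order 15: 1.
Total: 19.

19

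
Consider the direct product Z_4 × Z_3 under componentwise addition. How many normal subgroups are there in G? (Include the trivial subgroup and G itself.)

6

G is abelian, so every subgroup is normal.
G has 6 subgroups in total, hence 6 normal subgroups.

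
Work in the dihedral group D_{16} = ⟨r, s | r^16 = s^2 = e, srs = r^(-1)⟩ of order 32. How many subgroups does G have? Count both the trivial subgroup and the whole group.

|G| = 32, so by Lagrange every subgroup order divides 32. Divisors: 1, 2, 4, 8, 16, 32.
Subgroups by order — order 1: 1; order 2: 17; order 4: 9; order 8: 5; order 16: 3; order 32: 1.
Total: 1 + 17 + 9 + 5 + 3 + 1 = 36.

36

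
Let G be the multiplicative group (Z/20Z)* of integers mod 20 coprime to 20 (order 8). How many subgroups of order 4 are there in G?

|G| = 8 and 4 | 8, so subgroups of order 4 are possible by Lagrange.
The subgroups of order 4 are: {1, 9, 11, 19}; {1, 9, 13, 17}; {1, 3, 7, 9}.
So G has 3 subgroups of order 4.

3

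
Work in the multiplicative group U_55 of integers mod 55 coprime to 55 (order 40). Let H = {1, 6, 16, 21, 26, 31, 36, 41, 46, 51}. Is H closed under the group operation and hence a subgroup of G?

|H| = 10 divides |G| = 40, consistent with Lagrange.
H contains the identity, every element's inverse is in H, and H is closed under ·: it is a subgroup.
In fact H = ⟨6⟩.

Yes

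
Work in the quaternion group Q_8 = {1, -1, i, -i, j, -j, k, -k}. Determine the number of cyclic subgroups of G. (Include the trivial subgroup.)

A cyclic subgroup of order d is generated by each of its φ(d) elements of order d, so the cyclic subgroups of order d number (#elements of order d)/φ(d).
Cyclic subgroups by order — order 1: 1; order 2: 1; order 4: 3.
Total: 5.

5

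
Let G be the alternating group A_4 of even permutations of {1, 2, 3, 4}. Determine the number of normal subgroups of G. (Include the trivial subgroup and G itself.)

3

G has 10 subgroups. Checking conjugation-invariance by order — order 1: 1/1 normal; order 2: 0/3 normal; order 3: 0/4 normal; order 4: 1/1 normal; order 12: 1/1 normal.
Total normal subgroups: 3.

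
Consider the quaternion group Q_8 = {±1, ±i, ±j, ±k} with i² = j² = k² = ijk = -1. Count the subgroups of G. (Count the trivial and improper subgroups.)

|G| = 8, so by Lagrange every subgroup order divides 8. Divisors: 1, 2, 4, 8.
Subgroups by order — order 1: 1; order 2: 1; order 4: 3; order 8: 1.
Total: 1 + 1 + 3 + 1 = 6.

6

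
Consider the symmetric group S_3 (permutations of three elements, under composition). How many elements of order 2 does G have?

3

The elements of order 2 are: (2 3), (1 2), (1 3).
That's 3.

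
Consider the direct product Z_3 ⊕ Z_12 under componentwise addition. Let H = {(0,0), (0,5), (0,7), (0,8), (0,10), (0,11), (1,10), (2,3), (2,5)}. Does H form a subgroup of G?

No

(0,10) ∈ H but its inverse (0,2) ∉ H, so H is not a subgroup.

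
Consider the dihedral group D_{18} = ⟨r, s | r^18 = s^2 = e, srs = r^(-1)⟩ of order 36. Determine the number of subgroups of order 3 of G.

1

|G| = 36 and 3 | 36, so subgroups of order 3 are possible by Lagrange.
The subgroups of order 3 are: {e, r^6, r^12}.
So G has 1 subgroup of order 3.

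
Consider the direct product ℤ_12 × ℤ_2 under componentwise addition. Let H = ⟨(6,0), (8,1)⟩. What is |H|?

|⟨(6,0)⟩| = 2 and |⟨(8,1)⟩| = 6, so |H| is a multiple of lcm(2, 6) = 6 and divides |G| = 24.
Closing under the operation: H = {(0,0), (0,1), (2,0), (2,1), (4,0), (4,1), (6,0), (6,1), (8,0), (8,1), (10,0), (10,1)}, so |H| = 12.

12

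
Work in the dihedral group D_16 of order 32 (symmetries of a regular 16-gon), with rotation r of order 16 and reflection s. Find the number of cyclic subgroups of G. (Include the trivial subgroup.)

Group the elements of G by the cyclic subgroup they generate; each cyclic subgroup of order d accounts for φ(d) elements.
Cyclic subgroups by order — order 1: 1; order 2: 17; order 4: 1; order 8: 1; order 16: 1.
Total: 21.

21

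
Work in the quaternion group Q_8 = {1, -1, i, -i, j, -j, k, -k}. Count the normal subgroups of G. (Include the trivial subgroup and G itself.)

6

G has 6 subgroups. Checking conjugation-invariance by order — order 1: 1/1 normal; order 2: 1/1 normal; order 4: 3/3 normal; order 8: 1/1 normal.
Total normal subgroups: 6.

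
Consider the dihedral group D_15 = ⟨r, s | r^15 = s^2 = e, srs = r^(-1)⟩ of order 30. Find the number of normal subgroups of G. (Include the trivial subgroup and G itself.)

5

G has 28 subgroups. Checking conjugation-invariance by order — order 1: 1/1 normal; order 2: 0/15 normal; order 3: 1/1 normal; order 5: 1/1 normal; order 6: 0/5 normal; order 10: 0/3 normal; order 15: 1/1 normal; order 30: 1/1 normal.
Total normal subgroups: 5.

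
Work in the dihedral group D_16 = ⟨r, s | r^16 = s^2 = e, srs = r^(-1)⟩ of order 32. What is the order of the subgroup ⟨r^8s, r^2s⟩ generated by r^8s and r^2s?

16

|⟨r^8s⟩| = 2 and |⟨r^2s⟩| = 2, so |H| is a multiple of lcm(2, 2) = 2 and divides |G| = 32.
Closing under the operation: H = {e, r^2, r^4, r^6, r^8, r^10, r^12, r^14, s, r^2s, r^4s, r^6s, r^8s, r^10s, r^12s, r^14s}, so |H| = 16.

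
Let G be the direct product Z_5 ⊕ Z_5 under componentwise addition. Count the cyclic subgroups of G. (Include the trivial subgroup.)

Each element a generates a cyclic subgroup ⟨a⟩; distinct elements may generate the same one (a cyclic group of order d has φ(d) generators).
Cyclic subgroups by order — order 1: 1; order 5: 6.
Total: 7.

7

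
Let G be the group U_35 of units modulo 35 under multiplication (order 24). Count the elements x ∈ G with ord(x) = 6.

6

The elements of order 6 are: 4, 9, 19, 24, 26, 31.
That's 6.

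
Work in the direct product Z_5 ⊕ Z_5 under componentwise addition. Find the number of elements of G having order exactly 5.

24

An element (a,b) has order lcm(ord(a), ord(b)); count pairs with lcm equal to 5.
Enumerating gives 24 such elements.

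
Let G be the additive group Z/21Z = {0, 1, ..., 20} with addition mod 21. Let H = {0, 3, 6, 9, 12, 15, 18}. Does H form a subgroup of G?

|H| = 7 divides |G| = 21, consistent with Lagrange.
H contains the identity, every element's inverse is in H, and H is closed under +: it is a subgroup.
In fact H = ⟨18⟩.

Yes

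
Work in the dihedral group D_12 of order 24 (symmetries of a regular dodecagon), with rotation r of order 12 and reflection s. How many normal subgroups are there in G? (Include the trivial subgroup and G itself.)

9

G has 34 subgroups. Checking conjugation-invariance by order — order 1: 1/1 normal; order 2: 1/13 normal; order 3: 1/1 normal; order 4: 1/7 normal; order 6: 1/5 normal; order 8: 0/3 normal; order 12: 3/3 normal; order 24: 1/1 normal.
Total normal subgroups: 9.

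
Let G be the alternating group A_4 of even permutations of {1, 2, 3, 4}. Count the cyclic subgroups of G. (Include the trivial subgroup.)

A cyclic subgroup of order d is generated by each of its φ(d) elements of order d, so the cyclic subgroups of order d number (#elements of order d)/φ(d).
Cyclic subgroups by order — order 1: 1; order 2: 3; order 3: 4.
Total: 8.

8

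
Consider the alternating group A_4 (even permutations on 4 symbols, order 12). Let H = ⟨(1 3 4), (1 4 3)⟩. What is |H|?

|⟨(1 3 4)⟩| = 3 and |⟨(1 4 3)⟩| = 3, so |H| is a multiple of lcm(3, 3) = 3 and divides |G| = 12.
Closing under the operation: H = {e, (1 3 4), (1 4 3)}, so |H| = 3.

3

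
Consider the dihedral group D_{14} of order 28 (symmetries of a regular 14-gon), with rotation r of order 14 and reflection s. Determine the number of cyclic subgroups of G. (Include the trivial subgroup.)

Group the elements of G by the cyclic subgroup they generate; each cyclic subgroup of order d accounts for φ(d) elements.
Cyclic subgroups by order — order 1: 1; order 2: 15; order 7: 1; order 14: 1.
Total: 18.

18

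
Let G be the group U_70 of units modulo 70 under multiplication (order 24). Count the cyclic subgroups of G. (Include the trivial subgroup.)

Group the elements of G by the cyclic subgroup they generate; each cyclic subgroup of order d accounts for φ(d) elements.
Cyclic subgroups by order — order 1: 1; order 2: 3; order 3: 1; order 4: 2; order 6: 3; order 12: 2.
Total: 12.

12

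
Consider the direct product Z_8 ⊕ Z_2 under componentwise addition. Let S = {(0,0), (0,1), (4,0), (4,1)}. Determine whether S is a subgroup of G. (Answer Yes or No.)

Yes

|S| = 4 divides |G| = 16, consistent with Lagrange.
S contains the identity, every element's inverse is in S, and S is closed under +: it is a subgroup.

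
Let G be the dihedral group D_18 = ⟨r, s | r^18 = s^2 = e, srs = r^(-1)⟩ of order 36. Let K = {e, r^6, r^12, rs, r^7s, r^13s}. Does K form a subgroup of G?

Yes

|K| = 6 divides |G| = 36, consistent with Lagrange.
K contains the identity, every element's inverse is in K, and K is closed under ·: it is a subgroup.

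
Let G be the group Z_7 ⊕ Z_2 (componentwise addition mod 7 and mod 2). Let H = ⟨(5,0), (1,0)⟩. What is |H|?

|⟨(5,0)⟩| = 7 and |⟨(1,0)⟩| = 7, so |H| is a multiple of lcm(7, 7) = 7 and divides |G| = 14.
Closing under the operation: H = {(0,0), (1,0), (2,0), (3,0), (4,0), (5,0), (6,0)}, so |H| = 7.

7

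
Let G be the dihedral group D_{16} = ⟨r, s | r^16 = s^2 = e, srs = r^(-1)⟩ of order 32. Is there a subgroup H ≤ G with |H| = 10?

10 does not divide |G| = 32, so by Lagrange no subgroup of order 10 exists.

No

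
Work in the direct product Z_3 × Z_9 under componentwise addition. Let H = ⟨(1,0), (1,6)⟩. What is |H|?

|⟨(1,0)⟩| = 3 and |⟨(1,6)⟩| = 3, so |H| is a multiple of lcm(3, 3) = 3 and divides |G| = 27.
Closing under the operation: H = {(0,0), (0,3), (0,6), (1,0), (1,3), (1,6), (2,0), (2,3), (2,6)}, so |H| = 9.

9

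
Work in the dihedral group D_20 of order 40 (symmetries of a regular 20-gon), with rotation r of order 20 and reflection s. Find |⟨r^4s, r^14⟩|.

20

|⟨r^4s⟩| = 2 and |⟨r^14⟩| = 10, so |H| is a multiple of lcm(2, 10) = 10 and divides |G| = 40.
Closing under the operation: H = {e, r^2, r^4, r^6, r^8, r^10, r^12, r^14, r^16, r^18, s, r^2s, r^4s, r^6s, r^8s, r^10s, r^12s, r^14s, r^16s, r^18s}, so |H| = 20.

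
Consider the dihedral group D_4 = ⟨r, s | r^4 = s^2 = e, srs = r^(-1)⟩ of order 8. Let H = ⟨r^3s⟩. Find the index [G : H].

4

|⟨r^3s⟩| = 2 and |G| = 8.
By Lagrange, [G : H] = |G|/|H| = 8/2 = 4.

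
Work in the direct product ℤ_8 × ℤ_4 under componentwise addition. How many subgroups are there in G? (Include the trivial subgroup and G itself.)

22

|G| = 32, so by Lagrange every subgroup order divides 32. Divisors: 1, 2, 4, 8, 16, 32.
Subgroups by order — order 1: 1; order 2: 3; order 4: 7; order 8: 7; order 16: 3; order 32: 1.
Total: 1 + 3 + 7 + 7 + 3 + 1 = 22.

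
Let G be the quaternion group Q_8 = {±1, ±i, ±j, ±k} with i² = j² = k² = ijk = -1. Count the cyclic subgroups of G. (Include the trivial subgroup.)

Group the elements of G by the cyclic subgroup they generate; each cyclic subgroup of order d accounts for φ(d) elements.
Cyclic subgroups by order — order 1: 1; order 2: 1; order 4: 3.
Total: 5.

5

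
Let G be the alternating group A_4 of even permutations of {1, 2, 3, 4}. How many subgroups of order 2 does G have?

|G| = 12 and 2 | 12, so subgroups of order 2 are possible by Lagrange.
The subgroups of order 2 are: {e, (1 2)(3 4)}; {e, (1 3)(2 4)}; {e, (1 4)(2 3)}.
So G has 3 subgroups of order 2.

3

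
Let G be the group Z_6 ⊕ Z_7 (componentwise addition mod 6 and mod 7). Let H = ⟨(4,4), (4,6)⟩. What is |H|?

|⟨(4,4)⟩| = 21 and |⟨(4,6)⟩| = 21, so |H| is a multiple of lcm(21, 21) = 21 and divides |G| = 42.
Closing under the operation: H = {(0,0), (0,1), (0,2), (0,3), (0,4), (0,5), (0,6), (2,0), (2,1), (2,2), (2,3), (2,4), (2,5), (2,6), (4,0), (4,1), (4,2), (4,3), (4,4), (4,5), (4,6)}, so |H| = 21.

21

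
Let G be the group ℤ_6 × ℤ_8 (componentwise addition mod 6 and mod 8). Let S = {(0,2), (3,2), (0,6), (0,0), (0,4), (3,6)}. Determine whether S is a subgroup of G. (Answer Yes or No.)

Closure fails: (0,6) + (3,6) = (3,4) ∉ S. So S is not a subgroup.

No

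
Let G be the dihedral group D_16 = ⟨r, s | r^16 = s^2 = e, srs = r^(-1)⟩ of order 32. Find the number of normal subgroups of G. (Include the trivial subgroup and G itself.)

G has 36 subgroups. Checking conjugation-invariance by order — order 1: 1/1 normal; order 2: 1/17 normal; order 4: 1/9 normal; order 8: 1/5 normal; order 16: 3/3 normal; order 32: 1/1 normal.
Total normal subgroups: 8.

8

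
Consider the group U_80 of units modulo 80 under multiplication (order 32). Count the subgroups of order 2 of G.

|G| = 32 and 2 | 32, so subgroups of order 2 are possible by Lagrange.
The subgroups of order 2 are: {1, 31}; {1, 39}; {1, 41}; {1, 49}; … (7 in all).
So G has 7 subgroups of order 2.

7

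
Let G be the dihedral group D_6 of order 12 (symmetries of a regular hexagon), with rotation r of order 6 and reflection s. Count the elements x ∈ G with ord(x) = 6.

The elements of order 6 are: r, r^5.
That's 2.

2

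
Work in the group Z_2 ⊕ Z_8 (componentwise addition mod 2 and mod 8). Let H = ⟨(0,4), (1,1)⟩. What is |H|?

8

|⟨(0,4)⟩| = 2 and |⟨(1,1)⟩| = 8, so |H| is a multiple of lcm(2, 8) = 8 and divides |G| = 16.
Closing under the operation: H = {(0,0), (0,2), (0,4), (0,6), (1,1), (1,3), (1,5), (1,7)}, so |H| = 8.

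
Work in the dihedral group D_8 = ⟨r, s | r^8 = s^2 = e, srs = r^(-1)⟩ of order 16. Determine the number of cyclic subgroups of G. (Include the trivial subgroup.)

A cyclic subgroup of order d is generated by each of its φ(d) elements of order d, so the cyclic subgroups of order d number (#elements of order d)/φ(d).
Cyclic subgroups by order — order 1: 1; order 2: 9; order 4: 1; order 8: 1.
Total: 12.

12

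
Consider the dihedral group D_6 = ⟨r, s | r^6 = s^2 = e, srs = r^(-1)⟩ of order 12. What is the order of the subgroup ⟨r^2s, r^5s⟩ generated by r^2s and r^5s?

4

|⟨r^2s⟩| = 2 and |⟨r^5s⟩| = 2, so |H| is a multiple of lcm(2, 2) = 2 and divides |G| = 12.
Closing under the operation: H = {e, r^3, r^2s, r^5s}, so |H| = 4.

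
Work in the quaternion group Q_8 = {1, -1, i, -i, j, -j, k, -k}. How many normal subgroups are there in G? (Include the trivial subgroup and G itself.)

6

G has 6 subgroups. Checking conjugation-invariance by order — order 1: 1/1 normal; order 2: 1/1 normal; order 4: 3/3 normal; order 8: 1/1 normal.
Total normal subgroups: 6.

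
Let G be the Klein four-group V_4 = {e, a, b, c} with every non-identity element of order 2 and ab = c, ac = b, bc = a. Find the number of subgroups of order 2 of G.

|G| = 4 and 2 | 4, so subgroups of order 2 are possible by Lagrange.
The subgroups of order 2 are: {e, a}; {e, b}; {e, c}.
So G has 3 subgroups of order 2.

3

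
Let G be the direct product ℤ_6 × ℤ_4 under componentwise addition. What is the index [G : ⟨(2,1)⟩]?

2

|⟨(2,1)⟩| = 12 and |G| = 24.
By Lagrange, [G : H] = |G|/|H| = 24/12 = 2.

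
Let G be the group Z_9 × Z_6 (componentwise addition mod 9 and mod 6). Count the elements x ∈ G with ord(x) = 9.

18

An element (a,b) has order lcm(ord(a), ord(b)); count pairs with lcm equal to 9.
Enumerating gives 18 such elements.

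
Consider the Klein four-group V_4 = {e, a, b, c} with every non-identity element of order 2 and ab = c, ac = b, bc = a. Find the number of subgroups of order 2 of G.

3

|G| = 4 and 2 | 4, so subgroups of order 2 are possible by Lagrange.
The subgroups of order 2 are: {e, a}; {e, b}; {e, c}.
So G has 3 subgroups of order 2.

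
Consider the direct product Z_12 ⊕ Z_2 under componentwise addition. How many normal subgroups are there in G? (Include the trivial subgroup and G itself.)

G is abelian, so every subgroup is normal.
G has 16 subgroups in total, hence 16 normal subgroups.

16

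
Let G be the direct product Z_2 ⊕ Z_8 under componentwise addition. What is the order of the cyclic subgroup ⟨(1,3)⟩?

The order of (1,3) in Z_2 × Z_8 is lcm(ord(1) in Z_2, ord(3) in Z_8).
ord(1) = 2 and ord(3) = 8, so |⟨(1,3)⟩| = lcm(2, 8) = 8.

8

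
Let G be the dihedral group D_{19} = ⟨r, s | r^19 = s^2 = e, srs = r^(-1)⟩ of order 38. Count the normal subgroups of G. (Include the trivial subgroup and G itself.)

3

G has 22 subgroups. Checking conjugation-invariance by order — order 1: 1/1 normal; order 2: 0/19 normal; order 19: 1/1 normal; order 38: 1/1 normal.
Total normal subgroups: 3.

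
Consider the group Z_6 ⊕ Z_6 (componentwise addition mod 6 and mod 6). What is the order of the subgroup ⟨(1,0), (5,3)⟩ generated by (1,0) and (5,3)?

|⟨(1,0)⟩| = 6 and |⟨(5,3)⟩| = 6, so |H| is a multiple of lcm(6, 6) = 6 and divides |G| = 36.
Closing under the operation: H = {(0,0), (0,3), (1,0), (1,3), (2,0), (2,3), (3,0), (3,3), (4,0), (4,3), (5,0), (5,3)}, so |H| = 12.

12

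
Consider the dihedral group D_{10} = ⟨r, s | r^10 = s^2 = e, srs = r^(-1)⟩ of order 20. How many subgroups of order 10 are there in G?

3

|G| = 20 and 10 | 20, so subgroups of order 10 are possible by Lagrange.
The subgroups of order 10 are: {e, r, r^2, r^3, r^4, r^5, r^6, r^7, r^8, r^9}; {e, r^2, r^4, r^6, r^8, s, r^2s, r^4s, r^6s, r^8s}; {e, r^2, r^4, r^6, r^8, rs, r^3s, r^5s, r^7s, r^9s}.
So G has 3 subgroups of order 10.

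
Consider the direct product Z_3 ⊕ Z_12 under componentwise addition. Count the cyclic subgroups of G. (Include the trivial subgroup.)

A cyclic subgroup of order d is generated by each of its φ(d) elements of order d, so the cyclic subgroups of order d number (#elements of order d)/φ(d).
Cyclic subgroups by order — order 1: 1; order 2: 1; order 3: 4; order 4: 1; order 6: 4; order 12: 4.
Total: 15.

15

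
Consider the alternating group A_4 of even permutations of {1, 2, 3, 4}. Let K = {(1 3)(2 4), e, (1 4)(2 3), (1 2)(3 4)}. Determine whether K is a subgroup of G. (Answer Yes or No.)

|K| = 4 divides |G| = 12, consistent with Lagrange.
K contains the identity, every element's inverse is in K, and K is closed under ∘: it is a subgroup.

Yes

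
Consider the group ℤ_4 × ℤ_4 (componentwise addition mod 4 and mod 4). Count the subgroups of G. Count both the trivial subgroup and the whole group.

15

|G| = 16, so by Lagrange every subgroup order divides 16. Divisors: 1, 2, 4, 8, 16.
Subgroups by order — order 1: 1; order 2: 3; order 4: 7; order 8: 3; order 16: 1.
Total: 1 + 3 + 7 + 3 + 1 = 15.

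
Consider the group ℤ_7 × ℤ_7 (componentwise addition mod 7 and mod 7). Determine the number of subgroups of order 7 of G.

8

|G| = 49 and 7 | 49, so subgroups of order 7 are possible by Lagrange.
The subgroups of order 7 are: {(0,0), (0,1), (0,2), (0,3), (0,4), (0,5), (0,6)}; {(0,0), (1,0), (2,0), (3,0), (4,0), (5,0), (6,0)}; {(0,0), (1,1), (2,2), (3,3), (4,4), (5,5), (6,6)}; {(0,0), (1,2), (2,4), (3,6), (4,1), (5,3), (6,5)}; … (8 in all).
So G has 8 subgroups of order 7.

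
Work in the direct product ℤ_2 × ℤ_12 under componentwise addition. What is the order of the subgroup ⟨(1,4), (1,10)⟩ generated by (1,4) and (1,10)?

12

|⟨(1,4)⟩| = 6 and |⟨(1,10)⟩| = 6, so |H| is a multiple of lcm(6, 6) = 6 and divides |G| = 24.
Closing under the operation: H = {(0,0), (0,2), (0,4), (0,6), (0,8), (0,10), (1,0), (1,2), (1,4), (1,6), (1,8), (1,10)}, so |H| = 12.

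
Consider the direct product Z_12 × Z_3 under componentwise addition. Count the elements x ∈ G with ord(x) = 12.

16

An element (a,b) has order lcm(ord(a), ord(b)); count pairs with lcm equal to 12.
Enumerating gives 16 such elements.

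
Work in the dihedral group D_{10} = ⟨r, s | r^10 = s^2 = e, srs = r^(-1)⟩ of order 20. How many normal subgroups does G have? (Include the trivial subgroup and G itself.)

7

G has 22 subgroups. Checking conjugation-invariance by order — order 1: 1/1 normal; order 2: 1/11 normal; order 4: 0/5 normal; order 5: 1/1 normal; order 10: 3/3 normal; order 20: 1/1 normal.
Total normal subgroups: 7.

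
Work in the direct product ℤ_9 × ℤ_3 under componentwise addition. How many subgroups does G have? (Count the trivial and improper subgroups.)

10

|G| = 27, so by Lagrange every subgroup order divides 27. Divisors: 1, 3, 9, 27.
Subgroups by order — order 1: 1; order 3: 4; order 9: 4; order 27: 1.
Total: 1 + 4 + 4 + 1 = 10.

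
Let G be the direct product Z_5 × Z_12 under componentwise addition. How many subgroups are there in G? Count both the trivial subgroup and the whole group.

12

|G| = 60, so by Lagrange every subgroup order divides 60. Divisors: 1, 2, 3, 4, 5, 6, 10, 12, 15, 20, 30, 60.
Subgroups by order — order 1: 1; order 2: 1; order 3: 1; order 4: 1; order 5: 1; order 6: 1; order 10: 1; order 12: 1; order 15: 1; order 20: 1; order 30: 1; order 60: 1.
Total: 1 + 1 + 1 + 1 + 1 + 1 + 1 + 1 + 1 + 1 + 1 + 1 = 12.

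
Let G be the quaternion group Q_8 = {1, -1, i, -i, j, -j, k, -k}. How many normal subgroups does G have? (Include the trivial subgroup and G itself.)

G has 6 subgroups. Checking conjugation-invariance by order — order 1: 1/1 normal; order 2: 1/1 normal; order 4: 3/3 normal; order 8: 1/1 normal.
Total normal subgroups: 6.

6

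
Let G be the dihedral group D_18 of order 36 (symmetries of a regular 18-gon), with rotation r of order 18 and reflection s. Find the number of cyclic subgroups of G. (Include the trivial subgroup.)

Each element a generates a cyclic subgroup ⟨a⟩; distinct elements may generate the same one (a cyclic group of order d has φ(d) generators).
Cyclic subgroups by order — order 1: 1; order 2: 19; order 3: 1; order 6: 1; order 9: 1; order 18: 1.
Total: 24.

24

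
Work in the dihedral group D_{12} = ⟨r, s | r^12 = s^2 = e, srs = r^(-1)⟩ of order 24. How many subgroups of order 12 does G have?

3

|G| = 24 and 12 | 24, so subgroups of order 12 are possible by Lagrange.
The subgroups of order 12 are: {e, r, r^2, r^3, r^4, r^5, r^6, r^7, r^8, r^9, r^10, r^11}; {e, r^2, r^4, r^6, r^8, r^10, s, r^2s, r^4s, r^6s, r^8s, r^10s}; {e, r^2, r^4, r^6, r^8, r^10, rs, r^3s, r^5s, r^7s, r^9s, r^11s}.
So G has 3 subgroups of order 12.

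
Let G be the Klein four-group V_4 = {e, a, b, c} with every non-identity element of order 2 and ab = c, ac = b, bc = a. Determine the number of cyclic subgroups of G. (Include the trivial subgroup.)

4

A cyclic subgroup of order d is generated by each of its φ(d) elements of order d, so the cyclic subgroups of order d number (#elements of order d)/φ(d).
Cyclic subgroups by order — order 1: 1; order 2: 3.
Total: 4.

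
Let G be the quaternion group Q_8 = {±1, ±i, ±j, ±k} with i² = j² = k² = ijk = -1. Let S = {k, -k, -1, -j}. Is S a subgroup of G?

No

The identity 1 ∉ S, so S is not a subgroup.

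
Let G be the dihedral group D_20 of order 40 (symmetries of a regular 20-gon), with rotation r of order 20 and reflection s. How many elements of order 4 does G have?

2

The elements of order 4 are: r^5, r^15.
That's 2.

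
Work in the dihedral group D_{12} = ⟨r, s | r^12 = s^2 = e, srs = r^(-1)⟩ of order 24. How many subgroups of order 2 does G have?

|G| = 24 and 2 | 24, so subgroups of order 2 are possible by Lagrange.
The subgroups of order 2 are: {e, r^10s}; {e, r^11s}; {e, r^2s}; {e, r^3s}; … (13 in all).
So G has 13 subgroups of order 2.

13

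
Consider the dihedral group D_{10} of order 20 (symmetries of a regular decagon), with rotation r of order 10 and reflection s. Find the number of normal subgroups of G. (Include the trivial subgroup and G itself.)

7

G has 22 subgroups. Checking conjugation-invariance by order — order 1: 1/1 normal; order 2: 1/11 normal; order 4: 0/5 normal; order 5: 1/1 normal; order 10: 3/3 normal; order 20: 1/1 normal.
Total normal subgroups: 7.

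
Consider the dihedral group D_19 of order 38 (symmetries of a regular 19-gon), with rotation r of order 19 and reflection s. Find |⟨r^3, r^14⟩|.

|⟨r^3⟩| = 19 and |⟨r^14⟩| = 19, so |H| is a multiple of lcm(19, 19) = 19 and divides |G| = 38.
Closing under the operation: H = {e, r, r^2, r^3, r^4, r^5, r^6, r^7, r^8, r^9, r^10, r^11, r^12, r^13, r^14, r^15, r^16, r^17, r^18}, so |H| = 19.

19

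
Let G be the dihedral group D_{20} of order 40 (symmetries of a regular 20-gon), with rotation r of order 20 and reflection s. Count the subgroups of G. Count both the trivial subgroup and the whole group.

|G| = 40, so by Lagrange every subgroup order divides 40. Divisors: 1, 2, 4, 5, 8, 10, 20, 40.
Subgroups by order — order 1: 1; order 2: 21; order 4: 11; order 5: 1; order 8: 5; order 10: 5; order 20: 3; order 40: 1.
Total: 1 + 21 + 11 + 1 + 5 + 5 + 3 + 1 = 48.

48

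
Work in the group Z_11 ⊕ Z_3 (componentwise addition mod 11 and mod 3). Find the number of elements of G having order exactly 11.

An element (a,b) has order lcm(ord(a), ord(b)); count pairs with lcm equal to 11.
Enumerating gives 10 such elements.

10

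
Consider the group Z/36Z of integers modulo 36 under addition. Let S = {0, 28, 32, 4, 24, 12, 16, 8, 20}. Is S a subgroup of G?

Yes

|S| = 9 divides |G| = 36, consistent with Lagrange.
S contains the identity, every element's inverse is in S, and S is closed under +: it is a subgroup.
In fact S = ⟨32⟩.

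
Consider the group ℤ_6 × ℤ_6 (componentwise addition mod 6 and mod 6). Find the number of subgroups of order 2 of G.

|G| = 36 and 2 | 36, so subgroups of order 2 are possible by Lagrange.
The subgroups of order 2 are: {(0,0), (0,3)}; {(0,0), (3,0)}; {(0,0), (3,3)}.
So G has 3 subgroups of order 2.

3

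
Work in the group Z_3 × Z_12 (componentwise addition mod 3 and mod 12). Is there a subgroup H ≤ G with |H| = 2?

2 | 36. A subgroup of order 2 is {(0,0), (0,6)}.

Yes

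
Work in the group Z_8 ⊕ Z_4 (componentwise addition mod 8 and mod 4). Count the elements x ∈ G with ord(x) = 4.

An element (a,b) has order lcm(ord(a), ord(b)); count pairs with lcm equal to 4.
Enumerating gives 12 such elements.

12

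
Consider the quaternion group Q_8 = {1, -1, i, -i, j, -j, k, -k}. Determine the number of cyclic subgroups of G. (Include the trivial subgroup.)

A cyclic subgroup of order d is generated by each of its φ(d) elements of order d, so the cyclic subgroups of order d number (#elements of order d)/φ(d).
Cyclic subgroups by order — order 1: 1; order 2: 1; order 4: 3.
Total: 5.

5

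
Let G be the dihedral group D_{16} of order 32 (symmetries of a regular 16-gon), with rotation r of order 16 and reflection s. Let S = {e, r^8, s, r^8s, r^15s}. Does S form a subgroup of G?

|S| = 5 does not divide |G| = 32, so by Lagrange S is not a subgroup.

No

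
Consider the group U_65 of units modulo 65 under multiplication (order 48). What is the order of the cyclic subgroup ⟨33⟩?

Compute successive powers of 33 mod 65: 33, 49, 57, 61, 63, 64, 32, 16, …; 33^12 ≡ 1 (mod 65).
So |⟨33⟩| = 12.

12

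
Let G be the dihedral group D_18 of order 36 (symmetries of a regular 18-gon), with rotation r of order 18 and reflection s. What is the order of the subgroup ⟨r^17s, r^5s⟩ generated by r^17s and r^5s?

6

|⟨r^17s⟩| = 2 and |⟨r^5s⟩| = 2, so |H| is a multiple of lcm(2, 2) = 2 and divides |G| = 36.
Closing under the operation: H = {e, r^6, r^12, r^5s, r^11s, r^17s}, so |H| = 6.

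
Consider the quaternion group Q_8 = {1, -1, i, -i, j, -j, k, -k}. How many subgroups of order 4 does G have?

|G| = 8 and 4 | 8, so subgroups of order 4 are possible by Lagrange.
The subgroups of order 4 are: {1, -1, i, -i}; {1, -1, j, -j}; {1, -1, k, -k}.
So G has 3 subgroups of order 4.

3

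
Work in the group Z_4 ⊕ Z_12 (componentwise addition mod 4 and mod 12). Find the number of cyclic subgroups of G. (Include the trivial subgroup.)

Group the elements of G by the cyclic subgroup they generate; each cyclic subgroup of order d accounts for φ(d) elements.
Cyclic subgroups by order — order 1: 1; order 2: 3; order 3: 1; order 4: 6; order 6: 3; order 12: 6.
Total: 20.

20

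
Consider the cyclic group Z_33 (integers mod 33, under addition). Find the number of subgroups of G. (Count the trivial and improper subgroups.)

4

Subgroups of the cyclic group Z_33 correspond bijectively to divisors of 33.
Divisors of 33: 1, 3, 11, 33.
So Z_33 has 4 subgroups.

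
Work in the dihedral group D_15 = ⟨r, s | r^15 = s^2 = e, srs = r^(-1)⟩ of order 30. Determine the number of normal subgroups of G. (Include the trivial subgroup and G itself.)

5

G has 28 subgroups. Checking conjugation-invariance by order — order 1: 1/1 normal; order 2: 0/15 normal; order 3: 1/1 normal; order 5: 1/1 normal; order 6: 0/5 normal; order 10: 0/3 normal; order 15: 1/1 normal; order 30: 1/1 normal.
Total normal subgroups: 5.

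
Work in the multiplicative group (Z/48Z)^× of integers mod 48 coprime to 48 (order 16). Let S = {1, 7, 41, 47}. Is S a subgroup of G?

Yes

|S| = 4 divides |G| = 16, consistent with Lagrange.
S contains the identity, every element's inverse is in S, and S is closed under ·: it is a subgroup.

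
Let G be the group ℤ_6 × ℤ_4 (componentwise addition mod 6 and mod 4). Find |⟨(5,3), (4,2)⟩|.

12

|⟨(5,3)⟩| = 12 and |⟨(4,2)⟩| = 6, so |H| is a multiple of lcm(12, 6) = 12 and divides |G| = 24.
Closing under the operation: H = {(0,0), (0,2), (1,1), (1,3), (2,0), (2,2), (3,1), (3,3), (4,0), (4,2), (5,1), (5,3)}, so |H| = 12.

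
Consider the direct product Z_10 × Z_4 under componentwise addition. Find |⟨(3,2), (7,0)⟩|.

20

|⟨(3,2)⟩| = 10 and |⟨(7,0)⟩| = 10, so |H| is a multiple of lcm(10, 10) = 10 and divides |G| = 40.
Closing under the operation: H = {(0,0), (0,2), (1,0), (1,2), (2,0), (2,2), (3,0), (3,2), (4,0), (4,2), (5,0), (5,2), (6,0), (6,2), (7,0), (7,2), (8,0), (8,2), (9,0), (9,2)}, so |H| = 20.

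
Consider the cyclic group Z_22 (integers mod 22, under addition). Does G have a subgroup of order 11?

Yes

11 | 22. A subgroup of order 11 is {0, 2, 4, 6, 8, 10, 12, 14, 16, 18, 20}.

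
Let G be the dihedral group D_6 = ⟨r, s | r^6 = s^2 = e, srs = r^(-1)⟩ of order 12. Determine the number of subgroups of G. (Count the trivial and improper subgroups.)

16

|G| = 12, so by Lagrange every subgroup order divides 12. Divisors: 1, 2, 3, 4, 6, 12.
Subgroups by order — order 1: 1; order 2: 7; order 3: 1; order 4: 3; order 6: 3; order 12: 1.
Total: 1 + 7 + 1 + 3 + 3 + 1 = 16.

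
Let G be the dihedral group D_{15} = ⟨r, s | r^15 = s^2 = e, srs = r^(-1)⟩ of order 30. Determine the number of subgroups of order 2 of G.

15

|G| = 30 and 2 | 30, so subgroups of order 2 are possible by Lagrange.
The subgroups of order 2 are: {e, r^10s}; {e, r^11s}; {e, r^12s}; {e, r^13s}; … (15 in all).
So G has 15 subgroups of order 2.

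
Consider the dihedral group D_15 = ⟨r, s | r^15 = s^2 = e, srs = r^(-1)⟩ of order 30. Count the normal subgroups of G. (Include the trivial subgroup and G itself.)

5

G has 28 subgroups. Checking conjugation-invariance by order — order 1: 1/1 normal; order 2: 0/15 normal; order 3: 1/1 normal; order 5: 1/1 normal; order 6: 0/5 normal; order 10: 0/3 normal; order 15: 1/1 normal; order 30: 1/1 normal.
Total normal subgroups: 5.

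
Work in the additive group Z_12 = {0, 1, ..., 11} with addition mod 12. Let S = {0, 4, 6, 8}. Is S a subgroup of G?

Closure fails: 4 + 6 = 10 ∉ S. So S is not a subgroup.

No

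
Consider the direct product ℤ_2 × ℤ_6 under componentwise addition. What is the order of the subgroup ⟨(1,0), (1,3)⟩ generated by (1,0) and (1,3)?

4

|⟨(1,0)⟩| = 2 and |⟨(1,3)⟩| = 2, so |H| is a multiple of lcm(2, 2) = 2 and divides |G| = 12.
Closing under the operation: H = {(0,0), (0,3), (1,0), (1,3)}, so |H| = 4.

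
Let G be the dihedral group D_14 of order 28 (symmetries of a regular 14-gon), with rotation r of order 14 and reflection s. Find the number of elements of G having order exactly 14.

6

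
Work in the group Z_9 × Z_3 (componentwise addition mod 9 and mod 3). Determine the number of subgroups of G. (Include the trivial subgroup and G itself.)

|G| = 27, so by Lagrange every subgroup order divides 27. Divisors: 1, 3, 9, 27.
Subgroups by order — order 1: 1; order 3: 4; order 9: 4; order 27: 1.
Total: 1 + 4 + 4 + 1 = 10.

10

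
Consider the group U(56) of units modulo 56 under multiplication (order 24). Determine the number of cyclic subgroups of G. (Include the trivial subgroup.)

16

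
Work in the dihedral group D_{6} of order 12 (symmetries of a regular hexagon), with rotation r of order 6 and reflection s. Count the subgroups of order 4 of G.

|G| = 12 and 4 | 12, so subgroups of order 4 are possible by Lagrange.
The subgroups of order 4 are: {e, r^3, r^2s, r^5s}; {e, r^3, s, r^3s}; {e, r^3, rs, r^4s}.
So G has 3 subgroups of order 4.

3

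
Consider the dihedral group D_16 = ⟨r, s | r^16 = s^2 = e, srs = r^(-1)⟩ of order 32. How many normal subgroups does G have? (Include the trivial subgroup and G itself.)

G has 36 subgroups. Checking conjugation-invariance by order — order 1: 1/1 normal; order 2: 1/17 normal; order 4: 1/9 normal; order 8: 1/5 normal; order 16: 3/3 normal; order 32: 1/1 normal.
Total normal subgroups: 8.

8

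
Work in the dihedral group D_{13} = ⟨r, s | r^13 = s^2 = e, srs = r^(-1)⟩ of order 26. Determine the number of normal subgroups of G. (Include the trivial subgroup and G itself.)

3

G has 16 subgroups. Checking conjugation-invariance by order — order 1: 1/1 normal; order 2: 0/13 normal; order 13: 1/1 normal; order 26: 1/1 normal.
Total normal subgroups: 3.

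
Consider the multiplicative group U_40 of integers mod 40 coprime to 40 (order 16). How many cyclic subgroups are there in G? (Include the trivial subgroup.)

A cyclic subgroup of order d is generated by each of its φ(d) elements of order d, so the cyclic subgroups of order d number (#elements of order d)/φ(d).
Cyclic subgroups by order — order 1: 1; order 2: 7; order 4: 4.
Total: 12.

12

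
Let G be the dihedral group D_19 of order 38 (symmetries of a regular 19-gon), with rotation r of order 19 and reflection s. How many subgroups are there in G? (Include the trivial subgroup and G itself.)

|G| = 38, so by Lagrange every subgroup order divides 38. Divisors: 1, 2, 19, 38.
Subgroups by order — order 1: 1; order 2: 19; order 19: 1; order 38: 1.
Total: 1 + 19 + 1 + 1 = 22.

22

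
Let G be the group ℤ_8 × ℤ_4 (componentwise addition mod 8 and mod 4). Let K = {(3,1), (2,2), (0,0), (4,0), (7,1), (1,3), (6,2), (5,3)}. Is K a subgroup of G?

|K| = 8 divides |G| = 32, consistent with Lagrange.
K contains the identity, every element's inverse is in K, and K is closed under +: it is a subgroup.
In fact K = ⟨(7,1)⟩.

Yes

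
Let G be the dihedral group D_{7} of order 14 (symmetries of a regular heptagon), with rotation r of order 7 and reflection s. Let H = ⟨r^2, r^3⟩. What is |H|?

|⟨r^2⟩| = 7 and |⟨r^3⟩| = 7, so |H| is a multiple of lcm(7, 7) = 7 and divides |G| = 14.
Closing under the operation: H = {e, r, r^2, r^3, r^4, r^5, r^6}, so |H| = 7.

7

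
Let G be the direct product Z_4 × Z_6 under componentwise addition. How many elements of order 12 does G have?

An element (a,b) has order lcm(ord(a), ord(b)); count pairs with lcm equal to 12.
Enumerating gives 8 such elements.

8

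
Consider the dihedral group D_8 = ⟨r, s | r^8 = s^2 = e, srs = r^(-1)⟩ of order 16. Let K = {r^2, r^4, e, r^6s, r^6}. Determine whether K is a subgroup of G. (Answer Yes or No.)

No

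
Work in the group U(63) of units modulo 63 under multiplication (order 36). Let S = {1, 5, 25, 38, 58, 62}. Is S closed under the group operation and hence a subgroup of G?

|S| = 6 divides |G| = 36, consistent with Lagrange.
S contains the identity, every element's inverse is in S, and S is closed under ·: it is a subgroup.
In fact S = ⟨5⟩.

Yes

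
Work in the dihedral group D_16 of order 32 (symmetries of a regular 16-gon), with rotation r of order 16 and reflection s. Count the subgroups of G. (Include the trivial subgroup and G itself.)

36

|G| = 32, so by Lagrange every subgroup order divides 32. Divisors: 1, 2, 4, 8, 16, 32.
Subgroups by order — order 1: 1; order 2: 17; order 4: 9; order 8: 5; order 16: 3; order 32: 1.
Total: 1 + 17 + 9 + 5 + 3 + 1 = 36.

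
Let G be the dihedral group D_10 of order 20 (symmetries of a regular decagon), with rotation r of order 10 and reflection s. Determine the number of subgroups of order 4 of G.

5

|G| = 20 and 4 | 20, so subgroups of order 4 are possible by Lagrange.
The subgroups of order 4 are: {e, r^5, r^2s, r^7s}; {e, r^5, r^3s, r^8s}; {e, r^5, r^4s, r^9s}; {e, r^5, s, r^5s}; … (5 in all).
So G has 5 subgroups of order 4.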